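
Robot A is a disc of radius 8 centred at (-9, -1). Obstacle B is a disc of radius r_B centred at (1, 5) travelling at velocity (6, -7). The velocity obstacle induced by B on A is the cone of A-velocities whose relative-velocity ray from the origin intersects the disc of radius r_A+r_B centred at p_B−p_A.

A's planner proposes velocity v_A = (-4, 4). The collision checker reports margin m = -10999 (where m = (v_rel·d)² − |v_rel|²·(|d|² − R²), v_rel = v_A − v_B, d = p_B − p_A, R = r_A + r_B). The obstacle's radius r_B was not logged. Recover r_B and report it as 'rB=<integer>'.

m = -10999
d = (10, 6);  v_rel = (-10, 11),  |v_rel|² = 221
v_rel×d = (-10)·(6) − (11)·(10) = -170
since m = R²·221 − (-170)²:  R² = (28900 + -10999) / 221 = 81
R = √81 = 9  ⇒  r_B = 9 − 8 = 1

rB=1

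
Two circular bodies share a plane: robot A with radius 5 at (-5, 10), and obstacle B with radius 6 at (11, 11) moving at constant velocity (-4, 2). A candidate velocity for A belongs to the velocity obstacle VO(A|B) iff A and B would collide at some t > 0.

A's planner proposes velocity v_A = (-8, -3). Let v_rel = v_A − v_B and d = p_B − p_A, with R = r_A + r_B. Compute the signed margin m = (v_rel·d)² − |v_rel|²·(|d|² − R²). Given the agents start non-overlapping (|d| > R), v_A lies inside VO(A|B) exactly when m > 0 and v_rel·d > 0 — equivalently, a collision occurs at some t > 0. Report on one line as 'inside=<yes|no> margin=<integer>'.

d = (16, 1),  |d|² = 257;  R = 5+6 = 11,  c = 257−11² = 136
v_rel = (-4, -5),  |v_rel|² = 41;  v_rel·d = (-4)·(16) + (-5)·(1) = -69
41·t² + 138·t + 136 = 0  ⇒  m = (-69)² − 41·136 = -815
m = -815 < 0,  v_rel·d = -69 < 0  ⇒  outside

inside=no margin=-815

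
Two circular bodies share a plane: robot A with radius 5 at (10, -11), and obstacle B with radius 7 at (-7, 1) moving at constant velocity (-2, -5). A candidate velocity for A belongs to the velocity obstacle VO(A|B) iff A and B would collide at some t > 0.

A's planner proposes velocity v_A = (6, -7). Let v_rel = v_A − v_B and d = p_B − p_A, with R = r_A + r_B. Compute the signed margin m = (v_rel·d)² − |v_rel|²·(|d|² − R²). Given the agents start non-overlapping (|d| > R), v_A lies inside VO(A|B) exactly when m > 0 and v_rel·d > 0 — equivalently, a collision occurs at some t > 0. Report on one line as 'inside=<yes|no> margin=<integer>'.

d = (-17, 12),  |d|² = 433;  R = 5+7 = 12,  c = 433−12² = 289
v_rel = (8, -2),  |v_rel|² = 68;  v_rel·d = (8)·(-17) + (-2)·(12) = -160
68·t² + 320·t + 289 = 0  ⇒  m = (-160)² − 68·289 = 5948
m = 5948 > 0,  v_rel·d = -160 < 0  ⇒  outside

inside=no margin=5948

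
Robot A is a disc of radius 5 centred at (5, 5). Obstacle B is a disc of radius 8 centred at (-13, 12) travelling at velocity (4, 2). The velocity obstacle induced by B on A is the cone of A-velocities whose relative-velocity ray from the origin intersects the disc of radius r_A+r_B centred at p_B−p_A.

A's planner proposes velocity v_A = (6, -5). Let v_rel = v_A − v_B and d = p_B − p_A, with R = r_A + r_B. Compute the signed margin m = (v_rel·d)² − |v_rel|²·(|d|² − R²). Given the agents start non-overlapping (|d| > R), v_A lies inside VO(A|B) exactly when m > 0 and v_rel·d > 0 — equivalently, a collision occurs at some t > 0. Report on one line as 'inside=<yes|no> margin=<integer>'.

d = (-18, 7),  |d|² = 373;  R = 5+8 = 13,  c = 373−13² = 204
v_rel = (2, -7),  |v_rel|² = 53;  v_rel·d = (2)·(-18) + (-7)·(7) = -85
53·t² + 170·t + 204 = 0  ⇒  m = (-85)² − 53·204 = -3587
m = -3587 < 0,  v_rel·d = -85 < 0  ⇒  outside

inside=no margin=-3587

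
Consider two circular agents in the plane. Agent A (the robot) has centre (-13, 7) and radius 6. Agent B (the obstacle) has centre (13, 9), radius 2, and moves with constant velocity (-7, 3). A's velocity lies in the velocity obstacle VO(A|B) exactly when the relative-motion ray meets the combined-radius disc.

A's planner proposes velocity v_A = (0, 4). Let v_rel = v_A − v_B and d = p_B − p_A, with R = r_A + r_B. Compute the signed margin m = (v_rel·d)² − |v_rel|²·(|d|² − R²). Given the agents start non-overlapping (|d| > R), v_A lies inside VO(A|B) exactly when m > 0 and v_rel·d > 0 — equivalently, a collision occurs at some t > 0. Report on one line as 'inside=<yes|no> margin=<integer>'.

d = (26, 2),  |d|² = 680;  R = 6+2 = 8,  c = 680−8² = 616
v_rel = (7, 1),  |v_rel|² = 50;  v_rel·d = (7)·(26) + (1)·(2) = 184
50·t² − 368·t + 616 = 0  ⇒  m = 184² − 50·616 = 3056
m = 3056 > 0,  v_rel·d = 184 > 0  ⇒  inside

inside=yes margin=3056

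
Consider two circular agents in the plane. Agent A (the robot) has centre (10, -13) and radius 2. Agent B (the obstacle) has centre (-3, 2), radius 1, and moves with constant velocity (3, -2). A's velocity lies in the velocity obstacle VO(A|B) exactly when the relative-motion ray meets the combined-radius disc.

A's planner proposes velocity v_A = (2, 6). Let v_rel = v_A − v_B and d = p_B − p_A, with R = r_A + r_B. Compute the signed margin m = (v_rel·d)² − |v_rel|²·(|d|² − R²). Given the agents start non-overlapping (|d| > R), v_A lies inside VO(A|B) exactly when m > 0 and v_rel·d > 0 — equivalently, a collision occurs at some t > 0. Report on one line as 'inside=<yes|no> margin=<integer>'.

d = (-13, 15),  |d|² = 394;  R = 2+1 = 3,  c = 394−3² = 385
v_rel = (-1, 8),  |v_rel|² = 65;  v_rel·d = (-1)·(-13) + (8)·(15) = 133
65·t² − 266·t + 385 = 0  ⇒  m = 133² − 65·385 = -7336
m = -7336 < 0,  v_rel·d = 133 > 0  ⇒  outside

inside=no margin=-7336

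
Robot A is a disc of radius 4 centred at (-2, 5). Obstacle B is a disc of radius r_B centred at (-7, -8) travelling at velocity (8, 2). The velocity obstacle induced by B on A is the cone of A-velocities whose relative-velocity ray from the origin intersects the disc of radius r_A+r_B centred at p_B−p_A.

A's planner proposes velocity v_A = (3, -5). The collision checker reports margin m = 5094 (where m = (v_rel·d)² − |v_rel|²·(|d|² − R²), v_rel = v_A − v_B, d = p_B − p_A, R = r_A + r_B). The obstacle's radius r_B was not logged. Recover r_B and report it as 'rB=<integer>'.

m = 5094
d = (-5, -13);  v_rel = (-5, -7),  |v_rel|² = 74
v_rel×d = (-5)·(-13) − (-7)·(-5) = 30
since m = R²·74 − 30²:  R² = (900 + 5094) / 74 = 81
R = √81 = 9  ⇒  r_B = 9 − 4 = 5

rB=5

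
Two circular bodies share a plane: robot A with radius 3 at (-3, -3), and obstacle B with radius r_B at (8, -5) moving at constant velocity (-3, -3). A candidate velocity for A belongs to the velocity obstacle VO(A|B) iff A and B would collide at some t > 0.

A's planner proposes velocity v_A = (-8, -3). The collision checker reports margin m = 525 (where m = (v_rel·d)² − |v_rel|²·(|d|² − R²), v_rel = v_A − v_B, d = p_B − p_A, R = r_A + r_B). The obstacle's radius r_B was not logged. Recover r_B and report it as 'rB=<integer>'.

m = 525
d = (11, -2);  v_rel = (-5, 0),  |v_rel|² = 25
v_rel×d = (-5)·(-2) − (0)·(11) = 10
since m = R²·25 − 10²:  R² = (100 + 525) / 25 = 25
R = √25 = 5  ⇒  r_B = 5 − 3 = 2

rB=2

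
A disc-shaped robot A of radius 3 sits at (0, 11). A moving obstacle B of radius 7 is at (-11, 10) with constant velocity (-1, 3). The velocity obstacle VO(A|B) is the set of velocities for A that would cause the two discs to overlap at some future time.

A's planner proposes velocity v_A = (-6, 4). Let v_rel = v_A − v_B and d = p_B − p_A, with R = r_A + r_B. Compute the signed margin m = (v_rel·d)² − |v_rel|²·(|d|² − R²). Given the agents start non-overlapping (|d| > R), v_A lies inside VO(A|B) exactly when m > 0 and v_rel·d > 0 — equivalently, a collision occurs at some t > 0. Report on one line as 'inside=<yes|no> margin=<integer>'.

d = (-11, -1),  |d|² = 122;  R = 3+7 = 10,  c = 122−10² = 22
v_rel = (-5, 1),  |v_rel|² = 26;  v_rel·d = (-5)·(-11) + (1)·(-1) = 54
26·t² − 108·t + 22 = 0  ⇒  m = 54² − 26·22 = 2344
m = 2344 > 0,  v_rel·d = 54 > 0  ⇒  inside

inside=yes margin=2344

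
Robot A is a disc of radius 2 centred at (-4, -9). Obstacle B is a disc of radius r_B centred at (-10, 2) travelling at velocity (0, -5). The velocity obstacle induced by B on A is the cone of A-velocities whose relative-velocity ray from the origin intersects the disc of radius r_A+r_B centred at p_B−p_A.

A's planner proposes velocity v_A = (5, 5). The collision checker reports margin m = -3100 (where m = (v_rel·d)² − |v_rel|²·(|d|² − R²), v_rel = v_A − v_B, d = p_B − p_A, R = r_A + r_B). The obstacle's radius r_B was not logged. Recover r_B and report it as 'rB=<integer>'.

m = -3100
d = (-6, 11);  v_rel = (5, 10),  |v_rel|² = 125
v_rel×d = (5)·(11) − (10)·(-6) = 115
since m = R²·125 − 115²:  R² = (13225 + -3100) / 125 = 81
R = √81 = 9  ⇒  r_B = 9 − 2 = 7

rB=7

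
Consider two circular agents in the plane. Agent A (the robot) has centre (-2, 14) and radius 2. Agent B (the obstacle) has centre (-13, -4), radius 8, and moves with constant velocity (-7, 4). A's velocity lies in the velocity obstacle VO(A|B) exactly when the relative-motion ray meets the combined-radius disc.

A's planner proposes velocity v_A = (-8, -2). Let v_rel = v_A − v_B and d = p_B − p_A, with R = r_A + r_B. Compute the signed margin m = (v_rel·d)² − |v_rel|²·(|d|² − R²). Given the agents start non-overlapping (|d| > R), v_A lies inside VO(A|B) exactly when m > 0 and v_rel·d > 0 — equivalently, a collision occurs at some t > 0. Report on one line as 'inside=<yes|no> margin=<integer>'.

d = (-11, -18),  |d|² = 445;  R = 2+8 = 10,  c = 445−10² = 345
v_rel = (-1, -6),  |v_rel|² = 37;  v_rel·d = (-1)·(-11) + (-6)·(-18) = 119
37·t² − 238·t + 345 = 0  ⇒  m = 119² − 37·345 = 1396
m = 1396 > 0,  v_rel·d = 119 > 0  ⇒  inside

inside=yes margin=1396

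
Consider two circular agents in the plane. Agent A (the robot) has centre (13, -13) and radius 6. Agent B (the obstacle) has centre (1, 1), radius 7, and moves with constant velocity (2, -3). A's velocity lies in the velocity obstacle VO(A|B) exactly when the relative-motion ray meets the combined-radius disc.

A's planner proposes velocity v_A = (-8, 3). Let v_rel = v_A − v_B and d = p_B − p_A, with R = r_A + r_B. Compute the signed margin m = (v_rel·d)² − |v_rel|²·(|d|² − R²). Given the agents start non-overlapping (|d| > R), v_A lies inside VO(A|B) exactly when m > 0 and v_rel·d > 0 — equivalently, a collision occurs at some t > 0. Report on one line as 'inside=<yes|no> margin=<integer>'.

d = (-12, 14),  |d|² = 340;  R = 6+7 = 13,  c = 340−13² = 171
v_rel = (-10, 6),  |v_rel|² = 136;  v_rel·d = (-10)·(-12) + (6)·(14) = 204
136·t² − 408·t + 171 = 0  ⇒  m = 204² − 136·171 = 18360
m = 18360 > 0,  v_rel·d = 204 > 0  ⇒  inside

inside=yes margin=18360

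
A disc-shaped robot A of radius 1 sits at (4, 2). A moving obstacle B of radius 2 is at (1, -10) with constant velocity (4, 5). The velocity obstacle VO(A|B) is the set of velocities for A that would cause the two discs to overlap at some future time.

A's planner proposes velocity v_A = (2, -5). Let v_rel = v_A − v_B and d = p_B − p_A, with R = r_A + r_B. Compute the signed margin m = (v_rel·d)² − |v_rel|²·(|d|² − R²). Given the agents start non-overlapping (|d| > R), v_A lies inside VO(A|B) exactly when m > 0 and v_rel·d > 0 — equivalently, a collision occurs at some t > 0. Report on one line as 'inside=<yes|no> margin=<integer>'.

d = (-3, -12),  |d|² = 153;  R = 1+2 = 3,  c = 153−3² = 144
v_rel = (-2, -10),  |v_rel|² = 104;  v_rel·d = (-2)·(-3) + (-10)·(-12) = 126
104·t² − 252·t + 144 = 0  ⇒  m = 126² − 104·144 = 900
m = 900 > 0,  v_rel·d = 126 > 0  ⇒  inside

inside=yes margin=900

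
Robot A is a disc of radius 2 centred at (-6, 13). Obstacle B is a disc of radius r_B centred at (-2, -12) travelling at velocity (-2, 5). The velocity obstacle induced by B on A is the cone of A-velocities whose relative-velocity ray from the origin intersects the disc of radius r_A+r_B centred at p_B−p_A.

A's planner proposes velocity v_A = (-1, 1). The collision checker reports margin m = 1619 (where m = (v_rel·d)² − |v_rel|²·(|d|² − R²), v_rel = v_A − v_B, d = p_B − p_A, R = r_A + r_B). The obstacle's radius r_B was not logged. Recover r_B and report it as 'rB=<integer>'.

m = 1619
d = (4, -25);  v_rel = (1, -4),  |v_rel|² = 17
v_rel×d = (1)·(-25) − (-4)·(4) = -9
since m = R²·17 − (-9)²:  R² = (81 + 1619) / 17 = 100
R = √100 = 10  ⇒  r_B = 10 − 2 = 8

rB=8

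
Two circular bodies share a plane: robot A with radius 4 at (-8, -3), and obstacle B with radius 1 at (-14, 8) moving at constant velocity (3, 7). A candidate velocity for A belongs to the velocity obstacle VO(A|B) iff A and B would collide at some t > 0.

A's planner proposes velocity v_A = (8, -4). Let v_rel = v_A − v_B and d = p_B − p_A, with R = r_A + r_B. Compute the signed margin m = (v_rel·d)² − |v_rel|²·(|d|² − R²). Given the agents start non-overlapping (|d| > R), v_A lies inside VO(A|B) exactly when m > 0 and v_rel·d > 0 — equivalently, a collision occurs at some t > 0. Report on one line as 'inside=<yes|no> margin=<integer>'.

d = (-6, 11),  |d|² = 157;  R = 4+1 = 5,  c = 157−5² = 132
v_rel = (5, -11),  |v_rel|² = 146;  v_rel·d = (5)·(-6) + (-11)·(11) = -151
146·t² + 302·t + 132 = 0  ⇒  m = (-151)² − 146·132 = 3529
m = 3529 > 0,  v_rel·d = -151 < 0  ⇒  outside

inside=no margin=3529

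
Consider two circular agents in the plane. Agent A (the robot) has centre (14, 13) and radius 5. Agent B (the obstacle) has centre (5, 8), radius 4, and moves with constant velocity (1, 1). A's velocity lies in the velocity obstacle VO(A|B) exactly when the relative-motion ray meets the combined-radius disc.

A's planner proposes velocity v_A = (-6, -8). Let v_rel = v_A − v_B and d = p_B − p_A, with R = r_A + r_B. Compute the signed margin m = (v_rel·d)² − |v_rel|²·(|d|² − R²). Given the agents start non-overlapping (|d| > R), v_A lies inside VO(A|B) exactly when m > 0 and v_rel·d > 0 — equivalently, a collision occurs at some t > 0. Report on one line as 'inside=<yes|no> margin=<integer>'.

d = (-9, -5),  |d|² = 106;  R = 5+4 = 9,  c = 106−9² = 25
v_rel = (-7, -9),  |v_rel|² = 130;  v_rel·d = (-7)·(-9) + (-9)·(-5) = 108
130·t² − 216·t + 25 = 0  ⇒  m = 108² − 130·25 = 8414
m = 8414 > 0,  v_rel·d = 108 > 0  ⇒  inside

inside=yes margin=8414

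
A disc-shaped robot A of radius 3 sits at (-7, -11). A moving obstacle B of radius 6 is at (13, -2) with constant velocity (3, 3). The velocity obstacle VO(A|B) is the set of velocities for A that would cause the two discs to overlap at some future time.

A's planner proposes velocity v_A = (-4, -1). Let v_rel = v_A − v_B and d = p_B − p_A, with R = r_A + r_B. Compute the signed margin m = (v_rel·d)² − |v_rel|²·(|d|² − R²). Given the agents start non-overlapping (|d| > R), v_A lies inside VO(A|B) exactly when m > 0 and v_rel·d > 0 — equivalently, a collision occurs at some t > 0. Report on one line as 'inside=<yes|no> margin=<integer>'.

d = (20, 9),  |d|² = 481;  R = 3+6 = 9,  c = 481−9² = 400
v_rel = (-7, -4),  |v_rel|² = 65;  v_rel·d = (-7)·(20) + (-4)·(9) = -176
65·t² + 352·t + 400 = 0  ⇒  m = (-176)² − 65·400 = 4976
m = 4976 > 0,  v_rel·d = -176 < 0  ⇒  outside

inside=no margin=4976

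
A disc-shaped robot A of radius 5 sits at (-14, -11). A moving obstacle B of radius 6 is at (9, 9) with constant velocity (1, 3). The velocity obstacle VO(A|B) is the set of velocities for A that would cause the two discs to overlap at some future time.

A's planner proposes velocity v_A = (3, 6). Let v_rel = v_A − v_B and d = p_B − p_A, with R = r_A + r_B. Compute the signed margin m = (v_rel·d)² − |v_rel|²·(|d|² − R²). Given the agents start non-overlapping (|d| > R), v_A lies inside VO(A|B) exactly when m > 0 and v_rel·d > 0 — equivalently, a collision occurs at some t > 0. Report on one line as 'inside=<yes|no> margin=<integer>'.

d = (23, 20),  |d|² = 929;  R = 5+6 = 11,  c = 929−11² = 808
v_rel = (2, 3),  |v_rel|² = 13;  v_rel·d = (2)·(23) + (3)·(20) = 106
13·t² − 212·t + 808 = 0  ⇒  m = 106² − 13·808 = 732
m = 732 > 0,  v_rel·d = 106 > 0  ⇒  inside

inside=yes margin=732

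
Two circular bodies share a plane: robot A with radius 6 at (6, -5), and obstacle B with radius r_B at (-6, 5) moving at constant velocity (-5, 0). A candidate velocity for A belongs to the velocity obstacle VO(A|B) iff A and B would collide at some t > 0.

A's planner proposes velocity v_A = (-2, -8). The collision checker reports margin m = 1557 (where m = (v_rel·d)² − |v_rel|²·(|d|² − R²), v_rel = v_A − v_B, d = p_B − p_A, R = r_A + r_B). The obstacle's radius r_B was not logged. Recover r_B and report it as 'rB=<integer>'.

m = 1557
d = (-12, 10);  v_rel = (3, -8),  |v_rel|² = 73
v_rel×d = (3)·(10) − (-8)·(-12) = -66
since m = R²·73 − (-66)²:  R² = (4356 + 1557) / 73 = 81
R = √81 = 9  ⇒  r_B = 9 − 6 = 3

rB=3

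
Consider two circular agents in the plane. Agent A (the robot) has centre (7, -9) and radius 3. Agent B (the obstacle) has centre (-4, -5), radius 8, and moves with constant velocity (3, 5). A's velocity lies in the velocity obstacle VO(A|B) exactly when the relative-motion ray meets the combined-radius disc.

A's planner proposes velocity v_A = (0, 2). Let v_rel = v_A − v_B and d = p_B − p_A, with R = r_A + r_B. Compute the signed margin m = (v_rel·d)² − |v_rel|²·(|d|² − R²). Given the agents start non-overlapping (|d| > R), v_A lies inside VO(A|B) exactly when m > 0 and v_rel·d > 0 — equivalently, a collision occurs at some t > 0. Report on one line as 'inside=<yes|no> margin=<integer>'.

d = (-11, 4),  |d|² = 137;  R = 3+8 = 11,  c = 137−11² = 16
v_rel = (-3, -3),  |v_rel|² = 18;  v_rel·d = (-3)·(-11) + (-3)·(4) = 21
18·t² − 42·t + 16 = 0  ⇒  m = 21² − 18·16 = 153
m = 153 > 0,  v_rel·d = 21 > 0  ⇒  inside

inside=yes margin=153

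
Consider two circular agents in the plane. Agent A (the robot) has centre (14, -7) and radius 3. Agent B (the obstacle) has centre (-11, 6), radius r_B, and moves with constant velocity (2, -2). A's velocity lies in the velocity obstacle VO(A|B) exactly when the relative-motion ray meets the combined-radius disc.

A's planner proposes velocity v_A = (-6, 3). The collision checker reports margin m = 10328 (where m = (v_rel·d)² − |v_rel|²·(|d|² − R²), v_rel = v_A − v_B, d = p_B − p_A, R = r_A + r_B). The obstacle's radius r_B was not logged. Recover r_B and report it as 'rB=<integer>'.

m = 10328
d = (-25, 13);  v_rel = (-8, 5),  |v_rel|² = 89
v_rel×d = (-8)·(13) − (5)·(-25) = 21
since m = R²·89 − 21²:  R² = (441 + 10328) / 89 = 121
R = √121 = 11  ⇒  r_B = 11 − 3 = 8

rB=8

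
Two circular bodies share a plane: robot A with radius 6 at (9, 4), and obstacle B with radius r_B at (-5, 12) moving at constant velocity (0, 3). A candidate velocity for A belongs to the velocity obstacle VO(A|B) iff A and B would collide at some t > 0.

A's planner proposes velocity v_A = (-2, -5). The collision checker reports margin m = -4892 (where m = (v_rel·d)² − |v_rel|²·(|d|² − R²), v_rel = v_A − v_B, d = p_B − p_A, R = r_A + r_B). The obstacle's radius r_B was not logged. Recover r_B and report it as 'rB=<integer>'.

m = -4892
d = (-14, 8);  v_rel = (-2, -8),  |v_rel|² = 68
v_rel×d = (-2)·(8) − (-8)·(-14) = -128
since m = R²·68 − (-128)²:  R² = (16384 + -4892) / 68 = 169
R = √169 = 13  ⇒  r_B = 13 − 6 = 7

rB=7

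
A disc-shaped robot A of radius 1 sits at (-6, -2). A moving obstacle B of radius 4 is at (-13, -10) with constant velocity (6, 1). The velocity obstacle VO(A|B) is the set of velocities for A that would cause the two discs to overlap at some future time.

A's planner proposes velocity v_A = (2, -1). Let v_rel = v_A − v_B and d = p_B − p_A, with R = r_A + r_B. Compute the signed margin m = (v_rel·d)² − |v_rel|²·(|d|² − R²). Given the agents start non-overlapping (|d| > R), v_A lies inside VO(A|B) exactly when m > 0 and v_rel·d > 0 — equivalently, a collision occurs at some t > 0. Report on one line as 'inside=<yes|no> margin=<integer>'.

d = (-7, -8),  |d|² = 113;  R = 1+4 = 5,  c = 113−5² = 88
v_rel = (-4, -2),  |v_rel|² = 20;  v_rel·d = (-4)·(-7) + (-2)·(-8) = 44
20·t² − 88·t + 88 = 0  ⇒  m = 44² − 20·88 = 176
m = 176 > 0,  v_rel·d = 44 > 0  ⇒  inside

inside=yes margin=176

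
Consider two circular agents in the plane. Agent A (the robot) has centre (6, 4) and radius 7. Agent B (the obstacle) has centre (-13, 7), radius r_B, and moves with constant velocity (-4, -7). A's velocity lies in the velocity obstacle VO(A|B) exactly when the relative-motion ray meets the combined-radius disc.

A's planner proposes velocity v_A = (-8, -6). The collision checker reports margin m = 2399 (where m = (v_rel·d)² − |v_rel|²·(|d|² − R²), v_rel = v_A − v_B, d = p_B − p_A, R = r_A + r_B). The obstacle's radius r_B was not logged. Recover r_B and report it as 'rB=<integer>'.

m = 2399
d = (-19, 3);  v_rel = (-4, 1),  |v_rel|² = 17
v_rel×d = (-4)·(3) − (1)·(-19) = 7
since m = R²·17 − 7²:  R² = (49 + 2399) / 17 = 144
R = √144 = 12  ⇒  r_B = 12 − 7 = 5

rB=5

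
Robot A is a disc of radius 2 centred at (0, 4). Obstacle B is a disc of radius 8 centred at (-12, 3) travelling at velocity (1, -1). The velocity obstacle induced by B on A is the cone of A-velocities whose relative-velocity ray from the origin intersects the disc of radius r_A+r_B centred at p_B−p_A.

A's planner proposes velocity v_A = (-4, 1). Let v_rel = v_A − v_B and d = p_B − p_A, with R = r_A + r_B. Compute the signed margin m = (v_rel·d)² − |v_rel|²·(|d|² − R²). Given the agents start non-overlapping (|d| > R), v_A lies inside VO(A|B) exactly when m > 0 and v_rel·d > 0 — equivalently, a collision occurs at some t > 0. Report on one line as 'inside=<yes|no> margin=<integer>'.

d = (-12, -1),  |d|² = 145;  R = 2+8 = 10,  c = 145−10² = 45
v_rel = (-5, 2),  |v_rel|² = 29;  v_rel·d = (-5)·(-12) + (2)·(-1) = 58
29·t² − 116·t + 45 = 0  ⇒  m = 58² − 29·45 = 2059
m = 2059 > 0,  v_rel·d = 58 > 0  ⇒  inside

inside=yes margin=2059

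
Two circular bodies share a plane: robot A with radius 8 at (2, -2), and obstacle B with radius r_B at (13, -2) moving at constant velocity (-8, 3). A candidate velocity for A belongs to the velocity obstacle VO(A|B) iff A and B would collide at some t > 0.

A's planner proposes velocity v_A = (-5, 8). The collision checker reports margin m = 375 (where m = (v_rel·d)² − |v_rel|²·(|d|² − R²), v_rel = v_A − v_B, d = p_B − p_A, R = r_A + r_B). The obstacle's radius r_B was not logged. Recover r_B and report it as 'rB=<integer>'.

m = 375
d = (11, 0);  v_rel = (3, 5),  |v_rel|² = 34
v_rel×d = (3)·(0) − (5)·(11) = -55
since m = R²·34 − (-55)²:  R² = (3025 + 375) / 34 = 100
R = √100 = 10  ⇒  r_B = 10 − 8 = 2

rB=2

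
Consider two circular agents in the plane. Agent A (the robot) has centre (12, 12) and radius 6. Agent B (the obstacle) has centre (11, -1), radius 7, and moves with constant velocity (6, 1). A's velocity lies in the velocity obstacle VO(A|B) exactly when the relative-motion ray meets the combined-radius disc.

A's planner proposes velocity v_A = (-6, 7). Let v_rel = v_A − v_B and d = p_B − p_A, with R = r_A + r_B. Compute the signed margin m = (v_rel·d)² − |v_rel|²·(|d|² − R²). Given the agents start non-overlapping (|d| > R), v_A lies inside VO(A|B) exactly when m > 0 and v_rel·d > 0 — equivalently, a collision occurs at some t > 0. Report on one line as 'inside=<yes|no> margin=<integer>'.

d = (-1, -13),  |d|² = 170;  R = 6+7 = 13,  c = 170−13² = 1
v_rel = (-12, 6),  |v_rel|² = 180;  v_rel·d = (-12)·(-1) + (6)·(-13) = -66
180·t² + 132·t + 1 = 0  ⇒  m = (-66)² − 180·1 = 4176
m = 4176 > 0,  v_rel·d = -66 < 0  ⇒  outside

inside=no margin=4176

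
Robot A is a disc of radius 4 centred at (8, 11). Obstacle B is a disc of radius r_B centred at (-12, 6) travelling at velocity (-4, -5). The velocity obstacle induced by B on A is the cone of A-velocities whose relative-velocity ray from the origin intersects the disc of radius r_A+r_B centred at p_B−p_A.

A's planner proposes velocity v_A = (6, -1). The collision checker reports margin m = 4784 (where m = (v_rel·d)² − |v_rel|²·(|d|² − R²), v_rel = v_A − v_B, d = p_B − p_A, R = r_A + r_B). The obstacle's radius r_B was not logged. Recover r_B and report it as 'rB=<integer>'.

m = 4784
d = (-20, -5);  v_rel = (10, 4),  |v_rel|² = 116
v_rel×d = (10)·(-5) − (4)·(-20) = 30
since m = R²·116 − 30²:  R² = (900 + 4784) / 116 = 49
R = √49 = 7  ⇒  r_B = 7 − 4 = 3

rB=3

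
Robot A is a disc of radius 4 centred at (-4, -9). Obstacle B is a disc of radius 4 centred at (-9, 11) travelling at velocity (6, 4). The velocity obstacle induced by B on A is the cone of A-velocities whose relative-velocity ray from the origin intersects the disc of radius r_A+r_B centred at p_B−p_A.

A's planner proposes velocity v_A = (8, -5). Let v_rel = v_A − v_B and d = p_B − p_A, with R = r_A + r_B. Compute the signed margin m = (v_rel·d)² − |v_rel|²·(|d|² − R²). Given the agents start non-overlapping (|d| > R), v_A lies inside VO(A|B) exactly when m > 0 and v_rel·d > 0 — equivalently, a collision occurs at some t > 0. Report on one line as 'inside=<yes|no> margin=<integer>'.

d = (-5, 20),  |d|² = 425;  R = 4+4 = 8,  c = 425−8² = 361
v_rel = (2, -9),  |v_rel|² = 85;  v_rel·d = (2)·(-5) + (-9)·(20) = -190
85·t² + 380·t + 361 = 0  ⇒  m = (-190)² − 85·361 = 5415
m = 5415 > 0,  v_rel·d = -190 < 0  ⇒  outside

inside=no margin=5415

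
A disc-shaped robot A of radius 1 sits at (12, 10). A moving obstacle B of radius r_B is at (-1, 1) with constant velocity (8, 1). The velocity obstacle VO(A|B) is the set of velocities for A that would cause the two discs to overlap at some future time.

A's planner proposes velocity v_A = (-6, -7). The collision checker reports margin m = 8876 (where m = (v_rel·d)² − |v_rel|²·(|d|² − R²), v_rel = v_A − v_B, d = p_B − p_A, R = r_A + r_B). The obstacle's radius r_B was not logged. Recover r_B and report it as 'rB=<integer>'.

m = 8876
d = (-13, -9);  v_rel = (-14, -8),  |v_rel|² = 260
v_rel×d = (-14)·(-9) − (-8)·(-13) = 22
since m = R²·260 − 22²:  R² = (484 + 8876) / 260 = 36
R = √36 = 6  ⇒  r_B = 6 − 1 = 5

rB=5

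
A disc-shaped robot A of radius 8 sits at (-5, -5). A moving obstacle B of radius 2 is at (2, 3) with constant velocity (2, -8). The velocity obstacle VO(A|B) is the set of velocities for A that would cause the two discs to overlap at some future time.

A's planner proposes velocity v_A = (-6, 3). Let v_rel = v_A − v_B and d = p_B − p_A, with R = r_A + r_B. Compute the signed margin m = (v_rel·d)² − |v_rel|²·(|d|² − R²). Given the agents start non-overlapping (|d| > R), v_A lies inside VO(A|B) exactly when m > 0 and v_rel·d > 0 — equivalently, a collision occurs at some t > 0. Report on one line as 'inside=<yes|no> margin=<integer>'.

d = (7, 8),  |d|² = 113;  R = 8+2 = 10,  c = 113−10² = 13
v_rel = (-8, 11),  |v_rel|² = 185;  v_rel·d = (-8)·(7) + (11)·(8) = 32
185·t² − 64·t + 13 = 0  ⇒  m = 32² − 185·13 = -1381
m = -1381 < 0,  v_rel·d = 32 > 0  ⇒  outside

inside=no margin=-1381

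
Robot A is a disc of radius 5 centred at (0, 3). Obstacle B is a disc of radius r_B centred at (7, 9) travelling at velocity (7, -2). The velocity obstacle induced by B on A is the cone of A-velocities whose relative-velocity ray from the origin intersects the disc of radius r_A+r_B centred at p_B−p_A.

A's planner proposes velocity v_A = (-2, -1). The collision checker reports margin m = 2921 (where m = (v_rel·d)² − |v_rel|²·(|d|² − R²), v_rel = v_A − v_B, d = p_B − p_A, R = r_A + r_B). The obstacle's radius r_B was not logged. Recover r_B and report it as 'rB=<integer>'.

m = 2921
d = (7, 6);  v_rel = (-9, 1),  |v_rel|² = 82
v_rel×d = (-9)·(6) − (1)·(7) = -61
since m = R²·82 − (-61)²:  R² = (3721 + 2921) / 82 = 81
R = √81 = 9  ⇒  r_B = 9 − 5 = 4

rB=4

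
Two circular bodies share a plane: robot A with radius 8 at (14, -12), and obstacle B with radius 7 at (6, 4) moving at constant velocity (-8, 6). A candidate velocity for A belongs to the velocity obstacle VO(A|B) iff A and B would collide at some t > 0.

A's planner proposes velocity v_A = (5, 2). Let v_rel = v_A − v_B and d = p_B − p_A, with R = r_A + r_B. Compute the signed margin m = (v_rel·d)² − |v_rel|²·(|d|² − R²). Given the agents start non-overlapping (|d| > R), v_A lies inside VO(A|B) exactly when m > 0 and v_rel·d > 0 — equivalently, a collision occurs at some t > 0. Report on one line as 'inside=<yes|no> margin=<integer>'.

d = (-8, 16),  |d|² = 320;  R = 8+7 = 15,  c = 320−15² = 95
v_rel = (13, -4),  |v_rel|² = 185;  v_rel·d = (13)·(-8) + (-4)·(16) = -168
185·t² + 336·t + 95 = 0  ⇒  m = (-168)² − 185·95 = 10649
m = 10649 > 0,  v_rel·d = -168 < 0  ⇒  outside

inside=no margin=10649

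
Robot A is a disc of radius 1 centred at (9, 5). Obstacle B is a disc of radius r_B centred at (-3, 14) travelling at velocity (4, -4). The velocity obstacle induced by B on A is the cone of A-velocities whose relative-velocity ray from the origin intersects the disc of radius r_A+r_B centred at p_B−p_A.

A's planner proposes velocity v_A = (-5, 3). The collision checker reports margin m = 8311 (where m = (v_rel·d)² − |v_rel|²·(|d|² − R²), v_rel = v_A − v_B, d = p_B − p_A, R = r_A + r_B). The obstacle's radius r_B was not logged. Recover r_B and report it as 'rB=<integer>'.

m = 8311
d = (-12, 9);  v_rel = (-9, 7),  |v_rel|² = 130
v_rel×d = (-9)·(9) − (7)·(-12) = 3
since m = R²·130 − 3²:  R² = (9 + 8311) / 130 = 64
R = √64 = 8  ⇒  r_B = 8 − 1 = 7

rB=7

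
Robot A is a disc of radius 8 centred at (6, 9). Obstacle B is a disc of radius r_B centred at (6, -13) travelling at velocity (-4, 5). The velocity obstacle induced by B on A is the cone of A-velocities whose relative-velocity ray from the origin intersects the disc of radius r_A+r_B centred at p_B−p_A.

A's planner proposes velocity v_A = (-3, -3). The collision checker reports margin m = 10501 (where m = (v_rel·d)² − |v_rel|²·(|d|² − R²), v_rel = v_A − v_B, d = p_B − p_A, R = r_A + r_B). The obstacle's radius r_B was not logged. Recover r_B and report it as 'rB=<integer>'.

m = 10501
d = (0, -22);  v_rel = (1, -8),  |v_rel|² = 65
v_rel×d = (1)·(-22) − (-8)·(0) = -22
since m = R²·65 − (-22)²:  R² = (484 + 10501) / 65 = 169
R = √169 = 13  ⇒  r_B = 13 − 8 = 5

rB=5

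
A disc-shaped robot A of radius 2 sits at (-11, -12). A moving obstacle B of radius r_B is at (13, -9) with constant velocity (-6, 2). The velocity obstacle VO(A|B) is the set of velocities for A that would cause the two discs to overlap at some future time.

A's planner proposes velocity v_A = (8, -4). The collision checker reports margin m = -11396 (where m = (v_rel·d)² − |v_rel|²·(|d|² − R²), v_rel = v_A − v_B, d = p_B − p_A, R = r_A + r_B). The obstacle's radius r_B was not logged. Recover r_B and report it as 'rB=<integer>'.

m = -11396
d = (24, 3);  v_rel = (14, -6),  |v_rel|² = 232
v_rel×d = (14)·(3) − (-6)·(24) = 186
since m = R²·232 − 186²:  R² = (34596 + -11396) / 232 = 100
R = √100 = 10  ⇒  r_B = 10 − 2 = 8

rB=8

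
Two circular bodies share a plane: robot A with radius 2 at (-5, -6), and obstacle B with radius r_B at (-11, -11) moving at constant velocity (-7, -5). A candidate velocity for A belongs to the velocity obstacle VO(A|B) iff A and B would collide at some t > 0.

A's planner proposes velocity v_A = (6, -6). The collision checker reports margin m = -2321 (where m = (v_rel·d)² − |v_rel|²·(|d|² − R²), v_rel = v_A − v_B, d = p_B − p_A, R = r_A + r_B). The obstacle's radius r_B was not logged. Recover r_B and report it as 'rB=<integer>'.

m = -2321
d = (-6, -5);  v_rel = (13, -1),  |v_rel|² = 170
v_rel×d = (13)·(-5) − (-1)·(-6) = -71
since m = R²·170 − (-71)²:  R² = (5041 + -2321) / 170 = 16
R = √16 = 4  ⇒  r_B = 4 − 2 = 2

rB=2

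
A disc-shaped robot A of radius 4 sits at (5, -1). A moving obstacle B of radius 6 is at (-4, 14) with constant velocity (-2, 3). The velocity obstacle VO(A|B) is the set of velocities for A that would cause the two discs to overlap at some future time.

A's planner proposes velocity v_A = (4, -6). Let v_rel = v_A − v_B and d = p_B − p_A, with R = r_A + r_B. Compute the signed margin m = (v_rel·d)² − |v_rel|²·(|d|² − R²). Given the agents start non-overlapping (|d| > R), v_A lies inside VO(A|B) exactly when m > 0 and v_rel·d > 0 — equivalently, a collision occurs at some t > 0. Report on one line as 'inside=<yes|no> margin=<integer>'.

d = (-9, 15),  |d|² = 306;  R = 4+6 = 10,  c = 306−10² = 206
v_rel = (6, -9),  |v_rel|² = 117;  v_rel·d = (6)·(-9) + (-9)·(15) = -189
117·t² + 378·t + 206 = 0  ⇒  m = (-189)² − 117·206 = 11619
m = 11619 > 0,  v_rel·d = -189 < 0  ⇒  outside

inside=no margin=11619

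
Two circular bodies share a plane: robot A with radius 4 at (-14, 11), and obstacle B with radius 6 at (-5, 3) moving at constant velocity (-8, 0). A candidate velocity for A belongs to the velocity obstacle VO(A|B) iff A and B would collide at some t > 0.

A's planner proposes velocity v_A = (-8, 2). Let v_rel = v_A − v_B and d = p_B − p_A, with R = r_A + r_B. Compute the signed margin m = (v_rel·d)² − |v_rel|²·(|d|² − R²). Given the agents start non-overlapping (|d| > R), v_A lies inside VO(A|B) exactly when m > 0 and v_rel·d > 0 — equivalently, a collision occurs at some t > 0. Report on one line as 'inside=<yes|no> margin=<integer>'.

d = (9, -8),  |d|² = 145;  R = 4+6 = 10,  c = 145−10² = 45
v_rel = (0, 2),  |v_rel|² = 4;  v_rel·d = (0)·(9) + (2)·(-8) = -16
4·t² + 32·t + 45 = 0  ⇒  m = (-16)² − 4·45 = 76
m = 76 > 0,  v_rel·d = -16 < 0  ⇒  outside

inside=no margin=76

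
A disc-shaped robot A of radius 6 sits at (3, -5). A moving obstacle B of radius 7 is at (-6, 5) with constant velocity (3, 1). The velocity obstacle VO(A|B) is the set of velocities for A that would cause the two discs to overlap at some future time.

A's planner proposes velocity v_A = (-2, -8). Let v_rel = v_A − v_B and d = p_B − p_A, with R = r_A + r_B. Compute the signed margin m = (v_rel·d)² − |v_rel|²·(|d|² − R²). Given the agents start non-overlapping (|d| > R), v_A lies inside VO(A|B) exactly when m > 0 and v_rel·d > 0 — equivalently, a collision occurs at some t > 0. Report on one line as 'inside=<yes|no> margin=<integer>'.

d = (-9, 10),  |d|² = 181;  R = 6+7 = 13,  c = 181−13² = 12
v_rel = (-5, -9),  |v_rel|² = 106;  v_rel·d = (-5)·(-9) + (-9)·(10) = -45
106·t² + 90·t + 12 = 0  ⇒  m = (-45)² − 106·12 = 753
m = 753 > 0,  v_rel·d = -45 < 0  ⇒  outside

inside=no margin=753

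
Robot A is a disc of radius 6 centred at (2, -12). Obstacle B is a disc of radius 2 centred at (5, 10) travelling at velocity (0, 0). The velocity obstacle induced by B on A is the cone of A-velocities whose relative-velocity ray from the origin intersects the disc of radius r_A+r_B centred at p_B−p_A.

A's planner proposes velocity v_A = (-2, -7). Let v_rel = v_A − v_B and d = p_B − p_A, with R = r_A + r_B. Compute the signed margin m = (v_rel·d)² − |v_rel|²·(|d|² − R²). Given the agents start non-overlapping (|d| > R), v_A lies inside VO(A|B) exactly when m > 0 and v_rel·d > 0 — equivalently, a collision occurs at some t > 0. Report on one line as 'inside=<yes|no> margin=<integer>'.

d = (3, 22),  |d|² = 493;  R = 6+2 = 8,  c = 493−8² = 429
v_rel = (-2, -7),  |v_rel|² = 53;  v_rel·d = (-2)·(3) + (-7)·(22) = -160
53·t² + 320·t + 429 = 0  ⇒  m = (-160)² − 53·429 = 2863
m = 2863 > 0,  v_rel·d = -160 < 0  ⇒  outside

inside=no margin=2863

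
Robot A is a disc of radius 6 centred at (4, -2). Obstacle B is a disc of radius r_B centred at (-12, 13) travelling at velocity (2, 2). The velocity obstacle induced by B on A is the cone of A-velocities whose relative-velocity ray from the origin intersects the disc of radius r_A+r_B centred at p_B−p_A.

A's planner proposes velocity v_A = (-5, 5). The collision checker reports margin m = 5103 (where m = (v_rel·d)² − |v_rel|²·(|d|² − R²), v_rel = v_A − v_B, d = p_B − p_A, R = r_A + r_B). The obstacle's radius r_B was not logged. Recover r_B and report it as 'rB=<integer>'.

m = 5103
d = (-16, 15);  v_rel = (-7, 3),  |v_rel|² = 58
v_rel×d = (-7)·(15) − (3)·(-16) = -57
since m = R²·58 − (-57)²:  R² = (3249 + 5103) / 58 = 144
R = √144 = 12  ⇒  r_B = 12 − 6 = 6

rB=6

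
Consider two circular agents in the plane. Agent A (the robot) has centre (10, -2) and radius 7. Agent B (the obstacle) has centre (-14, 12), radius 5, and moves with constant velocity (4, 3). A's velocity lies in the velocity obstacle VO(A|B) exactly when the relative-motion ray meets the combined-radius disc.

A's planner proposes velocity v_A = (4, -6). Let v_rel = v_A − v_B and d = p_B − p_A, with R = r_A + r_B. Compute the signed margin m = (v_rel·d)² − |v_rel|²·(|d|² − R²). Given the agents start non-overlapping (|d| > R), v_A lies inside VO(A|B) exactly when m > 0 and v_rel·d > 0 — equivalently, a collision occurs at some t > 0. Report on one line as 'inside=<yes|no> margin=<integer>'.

d = (-24, 14),  |d|² = 772;  R = 7+5 = 12,  c = 772−12² = 628
v_rel = (0, -9),  |v_rel|² = 81;  v_rel·d = (0)·(-24) + (-9)·(14) = -126
81·t² + 252·t + 628 = 0  ⇒  m = (-126)² − 81·628 = -34992
m = -34992 < 0,  v_rel·d = -126 < 0  ⇒  outside

inside=no margin=-34992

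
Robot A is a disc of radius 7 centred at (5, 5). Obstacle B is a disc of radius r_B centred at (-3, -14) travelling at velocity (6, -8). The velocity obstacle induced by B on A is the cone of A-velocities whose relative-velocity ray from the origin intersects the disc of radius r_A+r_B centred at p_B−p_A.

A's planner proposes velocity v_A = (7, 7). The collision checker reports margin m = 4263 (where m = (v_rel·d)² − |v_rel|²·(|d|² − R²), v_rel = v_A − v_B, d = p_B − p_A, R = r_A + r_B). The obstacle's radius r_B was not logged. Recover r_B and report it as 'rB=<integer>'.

m = 4263
d = (-8, -19);  v_rel = (1, 15),  |v_rel|² = 226
v_rel×d = (1)·(-19) − (15)·(-8) = 101
since m = R²·226 − 101²:  R² = (10201 + 4263) / 226 = 64
R = √64 = 8  ⇒  r_B = 8 − 7 = 1

rB=1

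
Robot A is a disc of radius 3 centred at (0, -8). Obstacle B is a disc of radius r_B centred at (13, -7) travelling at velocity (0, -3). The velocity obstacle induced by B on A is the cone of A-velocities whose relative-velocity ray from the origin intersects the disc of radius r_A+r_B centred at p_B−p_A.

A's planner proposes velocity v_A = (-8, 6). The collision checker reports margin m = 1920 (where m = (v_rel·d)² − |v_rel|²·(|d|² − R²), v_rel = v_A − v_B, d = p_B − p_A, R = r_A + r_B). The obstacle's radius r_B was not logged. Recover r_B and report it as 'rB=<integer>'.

m = 1920
d = (13, 1);  v_rel = (-8, 9),  |v_rel|² = 145
v_rel×d = (-8)·(1) − (9)·(13) = -125
since m = R²·145 − (-125)²:  R² = (15625 + 1920) / 145 = 121
R = √121 = 11  ⇒  r_B = 11 − 3 = 8

rB=8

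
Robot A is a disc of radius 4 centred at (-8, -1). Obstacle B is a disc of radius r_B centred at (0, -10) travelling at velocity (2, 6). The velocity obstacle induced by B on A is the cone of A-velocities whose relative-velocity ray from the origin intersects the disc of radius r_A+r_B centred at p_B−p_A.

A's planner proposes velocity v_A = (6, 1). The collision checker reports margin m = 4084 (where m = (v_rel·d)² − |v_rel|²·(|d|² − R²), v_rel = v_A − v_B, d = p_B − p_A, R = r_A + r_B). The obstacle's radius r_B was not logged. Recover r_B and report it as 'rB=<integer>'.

m = 4084
d = (8, -9);  v_rel = (4, -5),  |v_rel|² = 41
v_rel×d = (4)·(-9) − (-5)·(8) = 4
since m = R²·41 − 4²:  R² = (16 + 4084) / 41 = 100
R = √100 = 10  ⇒  r_B = 10 − 4 = 6

rB=6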